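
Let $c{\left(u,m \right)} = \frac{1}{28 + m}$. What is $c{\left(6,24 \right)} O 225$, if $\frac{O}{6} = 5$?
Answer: $\frac{3375}{26} \approx 129.81$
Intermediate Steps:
$O = 30$ ($O = 6 \cdot 5 = 30$)
$c{\left(6,24 \right)} O 225 = \frac{30 \cdot 225}{28 + 24} = \frac{1}{52} \cdot 6750 = \frac{3375}{26}$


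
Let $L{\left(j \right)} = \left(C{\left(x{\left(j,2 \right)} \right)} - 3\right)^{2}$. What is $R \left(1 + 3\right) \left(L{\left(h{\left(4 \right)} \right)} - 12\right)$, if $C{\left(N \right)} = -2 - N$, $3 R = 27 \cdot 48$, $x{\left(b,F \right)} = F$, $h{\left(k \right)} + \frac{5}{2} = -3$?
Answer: $63936$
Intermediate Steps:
$h{\left(k \right)} = - \frac{11}{2}$ ($h{\left(k \right)} = - \frac{5}{2} - 3 = - \frac{11}{2}$)
$R = 432$ ($R = \frac{27 \cdot 48}{3} = \frac{1}{3} \cdot 1296 = 432$)
$L{\left(j \right)} = 49$ ($L{\left(j \right)} = \left(\left(-2 - 2\right) - 3\right)^{2} = \left(-4 - 3\right)^{2} = \left(-7\right)^{2} = 49$)
$R \left(1 + 3\right) \left(L{\left(h{\left(4 \right)} \right)} - 12\right) = 432 \left(1 + 3\right) \left(49 - 12\right) = 432 \cdot 4 \left(49 - 12\right) = 432 \cdot 4 \cdot 37 = 432 \cdot 148 = 63936$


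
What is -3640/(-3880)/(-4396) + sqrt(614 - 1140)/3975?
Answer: -13/60916 + I*sqrt(526)/3975 ≈ -0.00021341 + 0.0057697*I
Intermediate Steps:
-3640/(-3880)/(-4396) + sqrt(614 - 1140)/3975 = -3640*(-1/3880)*(-1/4396) + sqrt(-526)*(1/3975) = (91/97)*(-1/4396) + (I*sqrt(526))*(1/3975) = -13/60916 + I*sqrt(526)/3975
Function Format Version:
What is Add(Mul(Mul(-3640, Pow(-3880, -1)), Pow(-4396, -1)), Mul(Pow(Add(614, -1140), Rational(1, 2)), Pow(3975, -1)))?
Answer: Add(Rational(-13, 60916), Mul(Rational(1, 3975), I, Pow(526, Rational(1, 2)))) ≈ Add(-0.00021341, Mul(0.0057697, I))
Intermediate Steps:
Add(Mul(Mul(-3640, Pow(-3880, -1)), Pow(-4396, -1)), Mul(Pow(Add(614, -1140), Rational(1, 2)), Pow(3975, -1))) = Add(Mul(Mul(-3640, Rational(-1, 3880)), Rational(-1, 4396)), Mul(Pow(-526, Rational(1, 2)), Rational(1, 3975))) = Add(Mul(Rational(91, 97), Rational(-1, 4396)), Mul(Mul(I, Pow(526, Rational(1, 2))), Rational(1, 3975))) = Add(Rational(-13, 60916), Mul(Rational(1, 3975), I, Pow(526, Rational(1, 2))))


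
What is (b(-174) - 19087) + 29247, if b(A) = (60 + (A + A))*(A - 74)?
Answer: 81584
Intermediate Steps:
b(A) = (-74 + A)*(60 + 2*A) (b(A) = (60 + 2*A)*(-74 + A) = (-74 + A)*(60 + 2*A))
(b(-174) - 19087) + 29247 = ((-4440 - 88*(-174) + 2*(-174)²) - 19087) + 29247 = ((-4440 + 15312 + 2*30276) - 19087) + 29247 = ((-4440 + 15312 + 60552) - 19087) + 29247 = (71424 - 19087) + 29247 = 52337 + 29247 = 81584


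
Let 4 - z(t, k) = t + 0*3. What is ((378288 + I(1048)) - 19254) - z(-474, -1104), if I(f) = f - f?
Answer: 358556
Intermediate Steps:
I(f) = 0
z(t, k) = 4 - t (z(t, k) = 4 - (t + 0*3) = 4 - (t + 0) = 4 - t)
((378288 + I(1048)) - 19254) - z(-474, -1104) = ((378288 + 0) - 19254) - (4 - 1*(-474)) = (378288 - 19254) - (4 + 474) = 359034 - 1*478 = 359034 - 478 = 358556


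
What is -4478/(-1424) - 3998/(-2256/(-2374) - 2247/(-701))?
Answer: -26526478741/27663336 ≈ -958.90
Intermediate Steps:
-4478/(-1424) - 3998/(-2256/(-2374) - 2247/(-701)) = -4478*(-1/1424) - 3998/(-2256*(-1/2374) - 2247*(-1/701)) = 2239/712 - 3998/(1128/1187 + 2247/701) = 2239/712 - 3998/3457917/832087 = 2239/712 - 3998*832087/3457917 = 2239/712 - 3326683826/3457917 = -26526478741/27663336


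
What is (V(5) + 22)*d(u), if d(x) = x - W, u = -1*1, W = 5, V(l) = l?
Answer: -162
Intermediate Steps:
u = -1
d(x) = -5 + x (d(x) = x - 1*5 = x - 5 = -5 + x)
(V(5) + 22)*d(u) = (5 + 22)*(-5 - 1) = 27*(-6) = -162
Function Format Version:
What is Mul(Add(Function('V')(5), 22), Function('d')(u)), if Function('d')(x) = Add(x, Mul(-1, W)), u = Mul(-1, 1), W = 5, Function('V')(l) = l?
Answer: -162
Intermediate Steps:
u = -1
Function('d')(x) = Add(-5, x) (Function('d')(x) = Add(x, Mul(-1, 5)) = Add(x, -5) = Add(-5, x))
Mul(Add(Function('V')(5), 22), Function('d')(u)) = Mul(Add(5, 22), Add(-5, -1)) = Mul(27, -6) = -162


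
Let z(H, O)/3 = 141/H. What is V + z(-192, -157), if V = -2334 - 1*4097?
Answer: -411725/64 ≈ -6433.2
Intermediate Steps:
z(H, O) = 423/H (z(H, O) = 3*(141/H) = 423/H)
V = -6431 (V = -2334 - 4097 = -6431)
V + z(-192, -157) = -6431 + 423/(-192) = -6431 + 423*(-1/192) = -6431 - 141/64 = -411725/64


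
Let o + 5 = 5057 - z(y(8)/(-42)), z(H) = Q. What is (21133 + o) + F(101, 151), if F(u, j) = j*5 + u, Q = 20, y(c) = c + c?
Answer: 27021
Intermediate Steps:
y(c) = 2*c
z(H) = 20
F(u, j) = u + 5*j (F(u, j) = 5*j + u = u + 5*j)
o = 5032 (o = -5 + (5057 - 1*20) = -5 + (5057 - 20) = -5 + 5037 = 5032)
(21133 + o) + F(101, 151) = (21133 + 5032) + (101 + 5*151) = 26165 + (101 + 755) = 26165 + 856 = 27021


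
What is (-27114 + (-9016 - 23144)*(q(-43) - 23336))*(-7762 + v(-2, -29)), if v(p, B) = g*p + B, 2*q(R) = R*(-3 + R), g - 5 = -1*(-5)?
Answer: -5613393943266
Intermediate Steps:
g = 10 (g = 5 - 1*(-5) = 5 + 5 = 10)
q(R) = R*(-3 + R)/2 (q(R) = (R*(-3 + R))/2 = R*(-3 + R)/2)
v(p, B) = B + 10*p (v(p, B) = 10*p + B = B + 10*p)
(-27114 + (-9016 - 23144)*(q(-43) - 23336))*(-7762 + v(-2, -29)) = (-27114 + (-9016 - 23144)*((½)*(-43)*(-3 - 43) - 23336))*(-7762 + (-29 + 10*(-2))) = (-27114 - 32160*((½)*(-43)*(-46) - 23336))*(-7762 + (-29 - 20)) = (-27114 - 32160*(989 - 23336))*(-7762 - 49) = (-27114 - 32160*(-22347))*(-7811) = (-27114 + 718679520)*(-7811) = 718652406*(-7811) = -5613393943266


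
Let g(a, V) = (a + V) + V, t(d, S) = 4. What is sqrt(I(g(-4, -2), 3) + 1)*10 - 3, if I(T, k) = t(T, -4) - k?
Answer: -3 + 10*sqrt(2) ≈ 11.142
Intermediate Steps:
g(a, V) = a + 2*V (g(a, V) = (V + a) + V = a + 2*V)
I(T, k) = 4 - k
sqrt(I(g(-4, -2), 3) + 1)*10 - 3 = sqrt((4 - 1*3) + 1)*10 - 3 = sqrt((4 - 3) + 1)*10 - 3 = sqrt(1 + 1)*10 - 3 = sqrt(2)*10 - 3 = 10*sqrt(2) - 3 = -3 + 10*sqrt(2)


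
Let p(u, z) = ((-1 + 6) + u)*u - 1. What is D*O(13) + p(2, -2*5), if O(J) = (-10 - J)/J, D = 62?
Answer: -1257/13 ≈ -96.692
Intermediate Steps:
O(J) = (-10 - J)/J
p(u, z) = -1 + u*(5 + u) (p(u, z) = (5 + u)*u - 1 = u*(5 + u) - 1 = -1 + u*(5 + u))
D*O(13) + p(2, -2*5) = 62*((-10 - 1*13)/13) + (-1 + 2**2 + 5*2) = 62*((-10 - 13)/13) + (-1 + 4 + 10) = 62*((1/13)*(-23)) + 13 = 62*(-23/13) + 13 = -1426/13 + 13 = -1257/13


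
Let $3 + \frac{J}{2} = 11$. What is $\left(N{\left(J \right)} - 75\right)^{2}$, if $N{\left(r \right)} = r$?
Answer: $3481$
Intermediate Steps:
$J = 16$ ($J = -6 + 2 \cdot 11 = -6 + 22 = 16$)
$\left(N{\left(J \right)} - 75\right)^{2} = \left(16 - 75\right)^{2} = \left(-59\right)^{2} = 3481$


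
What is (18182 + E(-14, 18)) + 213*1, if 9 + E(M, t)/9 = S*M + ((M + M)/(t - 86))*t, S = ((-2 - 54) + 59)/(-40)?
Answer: 6252653/340 ≈ 18390.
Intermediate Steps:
S = -3/40 (S = (-56 + 59)*(-1/40) = 3*(-1/40) = -3/40 ≈ -0.075000)
E(M, t) = -81 - 27*M/40 + 18*M*t/(-86 + t) (E(M, t) = -81 + 9*(-3*M/40 + ((M + M)/(t - 86))*t) = -81 + 9*(-3*M/40 + ((2*M)/(-86 + t))*t) = -81 + 9*(-3*M/40 + (2*M/(-86 + t))*t) = -81 + 9*(-3*M/40 + 2*M*t/(-86 + t)) = -81 + (-27*M/40 + 18*M*t/(-86 + t)) = -81 - 27*M/40 + 18*M*t/(-86 + t))
(18182 + E(-14, 18)) + 213*1 = (18182 + 9*(30960 - 360*18 + 258*(-14) + 77*(-14)*18)/(40*(-86 + 18))) + 213*1 = (18182 + (9/40)*(30960 - 6480 - 3612 - 19404)/(-68)) + 213 = (18182 + (9/40)*(-1/68)*1464) + 213 = (18182 - 1647/340) + 213 = 6180233/340 + 213 = 6252653/340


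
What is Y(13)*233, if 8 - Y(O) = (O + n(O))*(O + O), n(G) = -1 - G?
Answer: 7922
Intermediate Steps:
Y(O) = 8 + 2*O (Y(O) = 8 - (O + (-1 - O))*(O + O) = 8 - (-1)*2*O = 8 - (-2)*O = 8 + 2*O)
Y(13)*233 = (8 + 2*13)*233 = (8 + 26)*233 = 34*233 = 7922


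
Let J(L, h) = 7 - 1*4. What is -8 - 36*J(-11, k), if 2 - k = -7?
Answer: -116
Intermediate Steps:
k = 9 (k = 2 - 1*(-7) = 2 + 7 = 9)
J(L, h) = 3 (J(L, h) = 7 - 4 = 3)
-8 - 36*J(-11, k) = -8 - 36*3 = -8 - 108 = -116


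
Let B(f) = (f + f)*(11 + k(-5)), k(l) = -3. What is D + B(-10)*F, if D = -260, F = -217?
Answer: 34460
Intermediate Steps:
B(f) = 16*f (B(f) = (f + f)*(11 - 3) = (2*f)*8 = 16*f)
D + B(-10)*F = -260 + (16*(-10))*(-217) = -260 - 160*(-217) = -260 + 34720 = 34460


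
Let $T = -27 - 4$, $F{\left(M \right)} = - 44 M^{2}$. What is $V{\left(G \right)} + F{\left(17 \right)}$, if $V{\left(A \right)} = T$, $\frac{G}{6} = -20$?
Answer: $-12747$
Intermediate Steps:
$G = -120$ ($G = 6 \left(-20\right) = -120$)
$T = -31$ ($T = -27 - 4 = -31$)
$V{\left(A \right)} = -31$
$V{\left(G \right)} + F{\left(17 \right)} = -31 - 44 \cdot 17^{2} = -31 - 12716 = -12747$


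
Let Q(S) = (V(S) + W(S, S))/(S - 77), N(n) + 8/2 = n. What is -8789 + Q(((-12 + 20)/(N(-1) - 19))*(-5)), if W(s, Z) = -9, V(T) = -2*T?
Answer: -1986277/226 ≈ -8788.8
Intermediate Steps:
N(n) = -4 + n
Q(S) = (-9 - 2*S)/(-77 + S) (Q(S) = (-2*S - 9)/(S - 77) = (-9 - 2*S)/(-77 + S))
-8789 + Q(((-12 + 20)/(N(-1) - 19))*(-5)) = -8789 + (-9 - 2*(-12 + 20)/((-4 - 1) - 19)*(-5))/(-77 + ((-12 + 20)/((-4 - 1) - 19))*(-5)) = -8789 + (-9 - 2*8/(-5 - 19)*(-5))/(-77 + (8/(-5 - 19))*(-5)) = -8789 + (-9 - 2*8/(-24)*(-5))/(-77 + (8/(-24))*(-5)) = -8789 + (-9 - 2*8*(-1/24)*(-5))/(-77 + (8*(-1/24))*(-5)) = -8789 + (-9 - (-2)*(-5)/3)/(-77 - 1/3*(-5)) = -8789 + (-9 - 2*5/3)/(-77 + 5/3) = -8789 + (-9 - 10/3)/(-226/3) = -8789 - 3/226*(-37/3) = -8789 + 37/226 = -1986277/226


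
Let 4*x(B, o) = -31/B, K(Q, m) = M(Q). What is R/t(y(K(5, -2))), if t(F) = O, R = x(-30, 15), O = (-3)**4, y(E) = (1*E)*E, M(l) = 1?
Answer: 31/9720 ≈ 0.0031893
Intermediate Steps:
K(Q, m) = 1
y(E) = E**2 (y(E) = E*E = E**2)
x(B, o) = -31/(4*B) (x(B, o) = (-31/B)/4 = -31/(4*B))
O = 81
R = 31/120 (R = -31/4/(-30) = -31/4*(-1/30) = 31/120 ≈ 0.25833)
t(F) = 81
R/t(y(K(5, -2))) = (31/120)/81 = (31/120)*(1/81) = 31/9720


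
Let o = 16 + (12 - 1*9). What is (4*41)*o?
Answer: 3116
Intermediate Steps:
o = 19 (o = 16 + (12 - 9) = 16 + 3 = 19)
(4*41)*o = (4*41)*19 = 164*19 = 3116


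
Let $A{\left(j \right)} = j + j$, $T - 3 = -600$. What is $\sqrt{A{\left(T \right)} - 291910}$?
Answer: $4 i \sqrt{18319} \approx 541.39 i$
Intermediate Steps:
$T = -597$ ($T = 3 - 600 = -597$)
$A{\left(j \right)} = 2 j$
$\sqrt{A{\left(T \right)} - 291910} = \sqrt{2 \left(-597\right) - 291910} = \sqrt{-1194 - 291910} = \sqrt{-293104} = 4 i \sqrt{18319}$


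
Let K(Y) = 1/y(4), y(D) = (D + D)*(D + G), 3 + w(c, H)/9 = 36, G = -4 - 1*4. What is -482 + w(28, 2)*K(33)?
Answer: -15721/32 ≈ -491.28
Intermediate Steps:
G = -8 (G = -4 - 4 = -8)
w(c, H) = 297 (w(c, H) = -27 + 9*36 = -27 + 324 = 297)
y(D) = 2*D*(-8 + D) (y(D) = (D + D)*(D - 8) = (2*D)*(-8 + D) = 2*D*(-8 + D))
K(Y) = -1/32 (K(Y) = 1/(2*4*(-8 + 4)) = 1/(2*4*(-4)) = 1/(-32) = -1/32)
-482 + w(28, 2)*K(33) = -482 + 297*(-1/32) = -482 - 297/32 = -15721/32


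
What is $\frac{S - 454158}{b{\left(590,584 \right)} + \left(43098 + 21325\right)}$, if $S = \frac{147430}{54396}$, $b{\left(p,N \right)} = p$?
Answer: $- \frac{12352115569}{1768223574} \approx -6.9856$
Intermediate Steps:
$S = \frac{73715}{27198}$ ($S = 147430 \cdot \frac{1}{54396} = \frac{73715}{27198} \approx 2.7103$)
$\frac{S - 454158}{b{\left(590,584 \right)} + \left(43098 + 21325\right)} = \frac{\frac{73715}{27198} - 454158}{590 + \left(43098 + 21325\right)} = - \frac{12352115569}{27198 \left(590 + 64423\right)} = - \frac{12352115569}{27198 \cdot 65013} = \left(- \frac{12352115569}{27198}\right) \frac{1}{65013} = - \frac{12352115569}{1768223574}$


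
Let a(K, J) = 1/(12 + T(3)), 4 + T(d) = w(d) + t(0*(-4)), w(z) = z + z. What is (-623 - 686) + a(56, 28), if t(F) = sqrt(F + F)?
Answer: -18325/14 ≈ -1308.9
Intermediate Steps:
t(F) = sqrt(2)*sqrt(F) (t(F) = sqrt(2*F) = sqrt(2)*sqrt(F))
w(z) = 2*z
T(d) = -4 + 2*d (T(d) = -4 + (2*d + sqrt(2)*sqrt(0*(-4))) = -4 + (2*d + sqrt(2)*sqrt(0)) = -4 + (2*d + sqrt(2)*0) = -4 + (2*d + 0) = -4 + 2*d)
a(K, J) = 1/14 (a(K, J) = 1/(12 + (-4 + 2*3)) = 1/(12 + (-4 + 6)) = 1/(12 + 2) = 1/14)
(-623 - 686) + a(56, 28) = (-623 - 686) + 1/14 = -1309 + 1/14 = -18325/14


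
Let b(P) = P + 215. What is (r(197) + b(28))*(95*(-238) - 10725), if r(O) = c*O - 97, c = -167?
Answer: 1091821255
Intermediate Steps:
b(P) = 215 + P
r(O) = -97 - 167*O (r(O) = -167*O - 97 = -97 - 167*O)
(r(197) + b(28))*(95*(-238) - 10725) = ((-97 - 167*197) + (215 + 28))*(95*(-238) - 10725) = ((-97 - 32899) + 243)*(-22610 - 10725) = (-32996 + 243)*(-33335) = -32753*(-33335) = 1091821255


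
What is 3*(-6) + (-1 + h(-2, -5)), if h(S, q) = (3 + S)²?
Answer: -18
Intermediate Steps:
3*(-6) + (-1 + h(-2, -5)) = 3*(-6) + (-1 + (3 - 2)²) = -18 + (-1 + 1²) = -18 + (-1 + 1) = -18 + 0 = -18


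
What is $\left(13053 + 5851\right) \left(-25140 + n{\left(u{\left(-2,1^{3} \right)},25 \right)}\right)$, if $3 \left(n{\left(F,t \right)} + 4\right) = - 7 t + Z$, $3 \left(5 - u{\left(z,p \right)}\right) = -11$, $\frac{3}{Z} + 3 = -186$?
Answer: $- \frac{90044326768}{189} \approx -4.7643 \cdot 10^{8}$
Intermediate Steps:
$Z = - \frac{1}{63}$ ($Z = \frac{3}{-3 - 186} = \frac{3}{-189} = 3 \left(- \frac{1}{189}\right) = - \frac{1}{63} \approx -0.015873$)
$u{\left(z,p \right)} = \frac{26}{3}$ ($u{\left(z,p \right)} = 5 - - \frac{11}{3} = 5 + \frac{11}{3} = \frac{26}{3}$)
$n{\left(F,t \right)} = - \frac{757}{189} - \frac{7 t}{3}$ ($n{\left(F,t \right)} = -4 + \frac{- 7 t - \frac{1}{63}}{3} = -4 + \frac{- \frac{1}{63} - 7 t}{3} = -4 - \left(\frac{1}{189} + \frac{7 t}{3}\right) = - \frac{757}{189} - \frac{7 t}{3}$)
$\left(13053 + 5851\right) \left(-25140 + n{\left(u{\left(-2,1^{3} \right)},25 \right)}\right) = \left(13053 + 5851\right) \left(-25140 - \frac{11782}{189}\right) = 18904 \left(-25140 - \frac{11782}{189}\right) = 18904 \left(- \frac{4763242}{189}\right) = - \frac{90044326768}{189}$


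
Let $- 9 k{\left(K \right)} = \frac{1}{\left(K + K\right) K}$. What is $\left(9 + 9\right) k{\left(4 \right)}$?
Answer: $- \frac{1}{16} \approx -0.0625$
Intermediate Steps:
$k{\left(K \right)} = - \frac{1}{18 K^{2}}$ ($k{\left(K \right)} = - \frac{\frac{1}{K + K} \frac{1}{K}}{9} = - \frac{\frac{1}{2 K} \frac{1}{K}}{9} = - \frac{\frac{1}{2} \frac{1}{K^{2}}}{9} = - \frac{1}{18 K^{2}}$)
$\left(9 + 9\right) k{\left(4 \right)} = \left(9 + 9\right) \left(- \frac{1}{18 \cdot 16}\right) = 18 \left(\left(- \frac{1}{18}\right) \frac{1}{16}\right) = 18 \left(- \frac{1}{288}\right) = - \frac{1}{16}$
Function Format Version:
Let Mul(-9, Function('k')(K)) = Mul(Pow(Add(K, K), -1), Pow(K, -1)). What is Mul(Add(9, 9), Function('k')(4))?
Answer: Rational(-1, 16) ≈ -0.062500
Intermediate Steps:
Function('k')(K) = Mul(Rational(-1, 18), Pow(K, -2)) (Function('k')(K) = Mul(Rational(-1, 9), Mul(Pow(Add(K, K), -1), Pow(K, -1))) = Mul(Rational(-1, 9), Mul(Pow(Mul(2, K), -1), Pow(K, -1))) = Mul(Rational(-1, 9), Mul(Mul(Rational(1, 2), Pow(K, -1)), Pow(K, -1))) = Mul(Rational(-1, 9), Mul(Rational(1, 2), Pow(K, -2))) = Mul(Rational(-1, 18), Pow(K, -2)))
Mul(Add(9, 9), Function('k')(4)) = Mul(Add(9, 9), Mul(Rational(-1, 18), Pow(4, -2))) = Mul(18, Mul(Rational(-1, 18), Rational(1, 16))) = Mul(18, Rational(-1, 288)) = Rational(-1, 16)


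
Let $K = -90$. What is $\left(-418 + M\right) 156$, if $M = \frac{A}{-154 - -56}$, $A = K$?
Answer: $- \frac{3188172}{49} \approx -65065.0$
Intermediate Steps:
$A = -90$
$M = \frac{45}{49}$ ($M = - \frac{90}{-154 - -56} = - \frac{90}{-154 + 56} = - \frac{90}{-98} = \left(-90\right) \left(- \frac{1}{98}\right) = \frac{45}{49} \approx 0.91837$)
$\left(-418 + M\right) 156 = \left(-418 + \frac{45}{49}\right) 156 = \left(- \frac{20437}{49}\right) 156 = - \frac{3188172}{49}$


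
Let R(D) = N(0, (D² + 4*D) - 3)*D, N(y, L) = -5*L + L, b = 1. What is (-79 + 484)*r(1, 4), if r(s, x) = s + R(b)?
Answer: -2835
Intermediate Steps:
N(y, L) = -4*L
R(D) = D*(12 - 16*D - 4*D²) (R(D) = (-4*((D² + 4*D) - 3))*D = (-4*(-3 + D² + 4*D))*D = (12 - 16*D - 4*D²)*D = D*(12 - 16*D - 4*D²))
r(s, x) = -8 + s (r(s, x) = s + 4*1*(3 - 1*1² - 4*1) = s + 4*1*(3 - 1*1 - 4) = s + 4*1*(3 - 1 - 4) = s + 4*1*(-2) = s - 8 = -8 + s)
(-79 + 484)*r(1, 4) = (-79 + 484)*(-8 + 1) = 405*(-7) = -2835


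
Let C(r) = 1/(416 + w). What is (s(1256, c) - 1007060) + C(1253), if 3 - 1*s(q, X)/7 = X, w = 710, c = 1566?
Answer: -1146269125/1126 ≈ -1.0180e+6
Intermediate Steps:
s(q, X) = 21 - 7*X
C(r) = 1/1126 (C(r) = 1/(416 + 710) = 1/1126)
(s(1256, c) - 1007060) + C(1253) = ((21 - 7*1566) - 1007060) + 1/1126 = ((21 - 10962) - 1007060) + 1/1126 = (-10941 - 1007060) + 1/1126 = -1018001 + 1/1126 = -1146269125/1126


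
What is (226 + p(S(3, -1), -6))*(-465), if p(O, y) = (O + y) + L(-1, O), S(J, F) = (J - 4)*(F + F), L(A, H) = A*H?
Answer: -102300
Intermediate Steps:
S(J, F) = 2*F*(-4 + J) (S(J, F) = (-4 + J)*(2*F) = 2*F*(-4 + J))
p(O, y) = y (p(O, y) = (O + y) - O = y)
(226 + p(S(3, -1), -6))*(-465) = (226 - 6)*(-465) = 220*(-465) = -102300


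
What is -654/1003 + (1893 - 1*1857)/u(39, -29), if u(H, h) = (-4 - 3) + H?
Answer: 3795/8024 ≈ 0.47296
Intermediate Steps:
u(H, h) = -7 + H
-654/1003 + (1893 - 1*1857)/u(39, -29) = -654/1003 + (1893 - 1*1857)/(-7 + 39) = -654*1/1003 + (1893 - 1857)/32 = -654/1003 + 36*(1/32) = -654/1003 + 9/8 = 3795/8024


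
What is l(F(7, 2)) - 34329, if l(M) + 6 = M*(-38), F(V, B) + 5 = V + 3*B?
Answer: -34639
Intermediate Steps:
F(V, B) = -5 + V + 3*B (F(V, B) = -5 + (V + 3*B) = -5 + V + 3*B)
l(M) = -6 - 38*M (l(M) = -6 + M*(-38) = -6 - 38*M)
l(F(7, 2)) - 34329 = (-6 - 38*(-5 + 7 + 3*2)) - 34329 = (-6 - 38*(-5 + 7 + 6)) - 34329 = (-6 - 38*8) - 34329 = (-6 - 304) - 34329 = -310 - 34329 = -34639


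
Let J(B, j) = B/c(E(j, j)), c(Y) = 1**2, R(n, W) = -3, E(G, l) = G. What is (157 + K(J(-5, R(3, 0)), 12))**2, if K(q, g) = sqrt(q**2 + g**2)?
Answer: 28900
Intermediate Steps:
c(Y) = 1
J(B, j) = B (J(B, j) = B/1 = B*1 = B)
K(q, g) = sqrt(g**2 + q**2)
(157 + K(J(-5, R(3, 0)), 12))**2 = (157 + sqrt(12**2 + (-5)**2))**2 = (157 + sqrt(144 + 25))**2 = (157 + sqrt(169))**2 = (157 + 13)**2 = 170**2 = 28900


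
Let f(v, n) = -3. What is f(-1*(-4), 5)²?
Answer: 9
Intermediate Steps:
f(-1*(-4), 5)² = (-3)² = 9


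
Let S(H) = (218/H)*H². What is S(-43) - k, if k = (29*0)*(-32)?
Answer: -9374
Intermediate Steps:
k = 0 (k = 0*(-32) = 0)
S(H) = 218*H
S(-43) - k = 218*(-43) - 1*0 = -9374 + 0 = -9374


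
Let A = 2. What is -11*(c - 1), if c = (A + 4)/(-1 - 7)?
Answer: 77/4 ≈ 19.250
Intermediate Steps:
c = -¾ (c = (2 + 4)/(-1 - 7) = 6/(-8) = 6*(-⅛) = -¾ ≈ -0.75000)
-11*(c - 1) = -11*(-¾ - 1) = -11*(-7/4) = 77/4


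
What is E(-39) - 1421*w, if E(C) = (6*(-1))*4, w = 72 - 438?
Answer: 520062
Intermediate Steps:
w = -366
E(C) = -24 (E(C) = -6*4 = -24)
E(-39) - 1421*w = -24 - 1421*(-366) = -24 + 520086 = 520062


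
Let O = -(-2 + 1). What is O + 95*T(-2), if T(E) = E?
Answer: -189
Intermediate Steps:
O = 1 (O = -1*(-1) = 1)
O + 95*T(-2) = 1 + 95*(-2) = 1 - 190 = -189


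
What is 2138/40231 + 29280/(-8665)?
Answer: -231887582/69720323 ≈ -3.3260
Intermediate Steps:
2138/40231 + 29280/(-8665) = 2138*(1/40231) + 29280*(-1/8665) = 2138/40231 - 5856/1733 = -231887582/69720323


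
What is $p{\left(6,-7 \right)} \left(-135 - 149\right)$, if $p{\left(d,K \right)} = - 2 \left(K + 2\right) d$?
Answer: $-17040$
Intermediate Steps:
$p{\left(d,K \right)} = d \left(-4 - 2 K\right)$ ($p{\left(d,K \right)} = - 2 \left(2 + K\right) d = \left(-4 - 2 K\right) d = d \left(-4 - 2 K\right)$)
$p{\left(6,-7 \right)} \left(-135 - 149\right) = \left(-2\right) 6 \left(2 - 7\right) \left(-135 - 149\right) = \left(-2\right) 6 \left(-5\right) \left(-284\right) = 60 \left(-284\right) = -17040$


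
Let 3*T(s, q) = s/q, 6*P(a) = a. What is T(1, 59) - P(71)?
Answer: -4187/354 ≈ -11.828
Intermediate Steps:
P(a) = a/6
T(s, q) = s/(3*q) (T(s, q) = (s/q)/3 = s/(3*q))
T(1, 59) - P(71) = (1/3)*1/59 - 71/6 = (1/3)*1*(1/59) - 1*71/6 = 1/177 - 71/6 = -4187/354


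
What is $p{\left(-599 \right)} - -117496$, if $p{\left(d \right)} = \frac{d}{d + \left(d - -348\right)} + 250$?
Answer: $\frac{100084699}{850} \approx 1.1775 \cdot 10^{5}$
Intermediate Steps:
$p{\left(d \right)} = 250 + \frac{d}{348 + 2 d}$ ($p{\left(d \right)} = \frac{d}{d + \left(d + 348\right)} + 250 = \frac{d}{d + \left(348 + d\right)} + 250 = \frac{d}{348 + 2 d} + 250 = 250 + \frac{d}{348 + 2 d}$)
$p{\left(-599 \right)} - -117496 = \frac{3 \left(29000 + 167 \left(-599\right)\right)}{2 \left(174 - 599\right)} - -117496 = \frac{3 \left(29000 - 100033\right)}{2 \left(-425\right)} + 117496 = \frac{3}{2} \left(- \frac{1}{425}\right) \left(-71033\right) + 117496 = \frac{213099}{850} + 117496 = \frac{100084699}{850}$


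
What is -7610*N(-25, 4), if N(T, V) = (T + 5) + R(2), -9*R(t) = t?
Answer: 1385020/9 ≈ 1.5389e+5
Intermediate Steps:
R(t) = -t/9
N(T, V) = 43/9 + T (N(T, V) = (T + 5) - ⅑*2 = (5 + T) - 2/9 = 43/9 + T)
-7610*N(-25, 4) = -7610*(43/9 - 25) = -7610*(-182/9) = 1385020/9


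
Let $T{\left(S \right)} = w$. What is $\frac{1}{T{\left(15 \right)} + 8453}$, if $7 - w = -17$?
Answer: $\frac{1}{8477} \approx 0.00011797$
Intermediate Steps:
$w = 24$ ($w = 7 - -17 = 7 + 17 = 24$)
$T{\left(S \right)} = 24$
$\frac{1}{T{\left(15 \right)} + 8453} = \frac{1}{24 + 8453} = \frac{1}{8477}$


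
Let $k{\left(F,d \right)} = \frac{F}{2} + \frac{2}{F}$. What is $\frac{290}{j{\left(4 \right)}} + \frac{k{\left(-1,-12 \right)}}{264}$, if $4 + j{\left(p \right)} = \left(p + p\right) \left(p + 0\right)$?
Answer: $\frac{38245}{3696} \approx 10.348$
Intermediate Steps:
$k{\left(F,d \right)} = \frac{F}{2} + \frac{2}{F}$ ($k{\left(F,d \right)} = F \frac{1}{2} + \frac{2}{F} = \frac{F}{2} + \frac{2}{F}$)
$j{\left(p \right)} = -4 + 2 p^{2}$ ($j{\left(p \right)} = -4 + \left(p + p\right) \left(p + 0\right) = -4 + 2 p p = -4 + 2 p^{2}$)
$\frac{290}{j{\left(4 \right)}} + \frac{k{\left(-1,-12 \right)}}{264} = \frac{290}{-4 + 2 \cdot 4^{2}} + \frac{\frac{1}{2} \left(-1\right) + \frac{2}{-1}}{264} = \frac{290}{-4 + 2 \cdot 16} + \left(- \frac{1}{2} + 2 \left(-1\right)\right) \frac{1}{264} = \frac{290}{-4 + 32} + \left(- \frac{1}{2} - 2\right) \frac{1}{264} = \frac{290}{28} - \frac{5}{528} = 290 \cdot \frac{1}{28} - \frac{5}{528} = \frac{145}{14} - \frac{5}{528} = \frac{38245}{3696}$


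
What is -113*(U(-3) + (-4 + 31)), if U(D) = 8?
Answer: -3955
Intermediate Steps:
-113*(U(-3) + (-4 + 31)) = -113*(8 + (-4 + 31)) = -113*(8 + 27) = -113*35 = -3955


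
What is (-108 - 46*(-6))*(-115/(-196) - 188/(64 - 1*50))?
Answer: -15102/7 ≈ -2157.4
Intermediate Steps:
(-108 - 46*(-6))*(-115/(-196) - 188/(64 - 1*50)) = (-108 + 276)*(-115*(-1/196) - 188/(64 - 50)) = 168*(115/196 - 188/14) = 168*(115/196 - 188*1/14) = 168*(115/196 - 94/7) = 168*(-2517/196) = -15102/7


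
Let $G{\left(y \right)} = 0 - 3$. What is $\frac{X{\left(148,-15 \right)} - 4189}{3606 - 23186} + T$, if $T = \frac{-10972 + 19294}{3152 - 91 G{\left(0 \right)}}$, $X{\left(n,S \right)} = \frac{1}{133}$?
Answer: $\frac{1178992194}{445958975} \approx 2.6437$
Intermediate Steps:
$G{\left(y \right)} = -3$ ($G{\left(y \right)} = 0 - 3 = -3$)
$X{\left(n,S \right)} = \frac{1}{133}$
$T = \frac{8322}{3425}$ ($T = \frac{-10972 + 19294}{3152 - -273} = \frac{8322}{3152 + 273} = \frac{8322}{3425} \approx 2.4298$)
$\frac{X{\left(148,-15 \right)} - 4189}{3606 - 23186} + T = \frac{\frac{1}{133} - 4189}{3606 - 23186} + \frac{8322}{3425} = - \frac{557136}{133 \left(-19580\right)} + \frac{8322}{3425} = \left(- \frac{557136}{133}\right) \left(- \frac{1}{19580}\right) + \frac{8322}{3425} = \frac{139284}{651035} + \frac{8322}{3425} = \frac{1178992194}{445958975}$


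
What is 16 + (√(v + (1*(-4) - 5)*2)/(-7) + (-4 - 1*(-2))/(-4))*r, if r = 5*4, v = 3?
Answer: 26 - 20*I*√15/7 ≈ 26.0 - 11.066*I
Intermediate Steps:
r = 20
16 + (√(v + (1*(-4) - 5)*2)/(-7) + (-4 - 1*(-2))/(-4))*r = 16 + (√(3 + (1*(-4) - 5)*2)/(-7) + (-4 - 1*(-2))/(-4))*20 = 16 + (√(3 + (-4 - 5)*2)*(-⅐) + (-4 + 2)*(-¼))*20 = 16 + (√(3 - 9*2)*(-⅐) - 2*(-¼))*20 = 16 + (√(3 - 18)*(-⅐) + ½)*20 = 16 + (√(-15)*(-⅐) + ½)*20 = 16 + ((I*√15)*(-⅐) + ½)*20 = 16 + (-I*√15/7 + ½)*20 = 16 + (½ - I*√15/7)*20 = 16 + (10 - 20*I*√15/7) = 26 - 20*I*√15/7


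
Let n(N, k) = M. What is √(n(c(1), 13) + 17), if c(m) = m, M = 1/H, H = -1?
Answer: 4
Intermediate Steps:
M = -1 (M = 1/(-1) = -1)
n(N, k) = -1
√(n(c(1), 13) + 17) = √(-1 + 17) = √16 = 4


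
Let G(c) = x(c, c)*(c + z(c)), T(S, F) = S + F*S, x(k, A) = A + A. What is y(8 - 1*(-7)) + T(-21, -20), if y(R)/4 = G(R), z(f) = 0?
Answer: 2199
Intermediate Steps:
x(k, A) = 2*A
G(c) = 2*c² (G(c) = (2*c)*(c + 0) = (2*c)*c = 2*c²)
y(R) = 8*R² (y(R) = 4*(2*R²) = 8*R²)
y(8 - 1*(-7)) + T(-21, -20) = 8*(8 - 1*(-7))² - 21*(1 - 20) = 8*(8 + 7)² - 21*(-19) = 8*15² + 399 = 8*225 + 399 = 1800 + 399 = 2199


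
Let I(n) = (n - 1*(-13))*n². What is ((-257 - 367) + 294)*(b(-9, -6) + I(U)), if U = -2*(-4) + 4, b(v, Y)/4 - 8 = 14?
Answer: -1217040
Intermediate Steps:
b(v, Y) = 88 (b(v, Y) = 32 + 4*14 = 32 + 56 = 88)
U = 12 (U = 8 + 4 = 12)
I(n) = n²*(13 + n) (I(n) = (n + 13)*n² = (13 + n)*n² = n²*(13 + n))
((-257 - 367) + 294)*(b(-9, -6) + I(U)) = ((-257 - 367) + 294)*(88 + 12²*(13 + 12)) = (-624 + 294)*(88 + 144*25) = -330*(88 + 3600) = -330*3688 = -1217040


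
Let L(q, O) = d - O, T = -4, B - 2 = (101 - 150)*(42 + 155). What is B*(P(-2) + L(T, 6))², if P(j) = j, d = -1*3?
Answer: -1167771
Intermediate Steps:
d = -3
B = -9651 (B = 2 + (101 - 150)*(42 + 155) = 2 - 49*197 = 2 - 9653 = -9651)
L(q, O) = -3 - O
B*(P(-2) + L(T, 6))² = -9651*(-2 + (-3 - 1*6))² = -9651*(-2 + (-3 - 6))² = -9651*(-2 - 9)² = -9651*(-11)² = -9651*121 = -1167771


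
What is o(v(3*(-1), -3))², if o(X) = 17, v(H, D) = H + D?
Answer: 289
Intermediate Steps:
v(H, D) = D + H
o(v(3*(-1), -3))² = 17² = 289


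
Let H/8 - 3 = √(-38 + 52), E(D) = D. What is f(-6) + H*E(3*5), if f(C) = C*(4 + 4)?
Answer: 312 + 120*√14 ≈ 761.00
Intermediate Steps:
f(C) = 8*C (f(C) = C*8 = 8*C)
H = 24 + 8*√14 (H = 24 + 8*√(-38 + 52) = 24 + 8*√14 ≈ 53.933)
f(-6) + H*E(3*5) = 8*(-6) + (24 + 8*√14)*(3*5) = -48 + (24 + 8*√14)*15 = -48 + (360 + 120*√14) = 312 + 120*√14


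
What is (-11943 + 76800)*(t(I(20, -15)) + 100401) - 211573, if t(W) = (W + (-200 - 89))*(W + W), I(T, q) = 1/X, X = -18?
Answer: 351733272193/54 ≈ 6.5136e+9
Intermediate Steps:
I(T, q) = -1/18 (I(T, q) = 1/(-18) = -1/18)
t(W) = 2*W*(-289 + W) (t(W) = (W - 289)*(2*W) = (-289 + W)*(2*W) = 2*W*(-289 + W))
(-11943 + 76800)*(t(I(20, -15)) + 100401) - 211573 = (-11943 + 76800)*(2*(-1/18)*(-289 - 1/18) + 100401) - 211573 = 64857*(2*(-1/18)*(-5203/18) + 100401) - 211573 = 64857*(5203/162 + 100401) - 211573 = 64857*(16270165/162) - 211573 = 351744697135/54 - 211573 = 351733272193/54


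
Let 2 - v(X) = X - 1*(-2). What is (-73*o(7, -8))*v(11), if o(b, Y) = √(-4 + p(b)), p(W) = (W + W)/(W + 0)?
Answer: 803*I*√2 ≈ 1135.6*I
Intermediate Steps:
p(W) = 2 (p(W) = (2*W)/W = 2)
v(X) = -X (v(X) = 2 - (X - 1*(-2)) = 2 - (X + 2) = 2 - (2 + X) = 2 + (-2 - X) = -X)
o(b, Y) = I*√2 (o(b, Y) = √(-4 + 2) = √(-2) = I*√2)
(-73*o(7, -8))*v(11) = (-73*I*√2)*(-1*11) = -73*I*√2*(-11) = 803*I*√2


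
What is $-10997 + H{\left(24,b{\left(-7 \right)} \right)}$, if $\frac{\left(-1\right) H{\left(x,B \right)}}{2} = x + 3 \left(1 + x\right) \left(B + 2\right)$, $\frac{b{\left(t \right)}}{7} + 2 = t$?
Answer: $-1895$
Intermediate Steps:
$b{\left(t \right)} = -14 + 7 t$
$H{\left(x,B \right)} = - 2 x - 6 \left(1 + x\right) \left(2 + B\right)$ ($H{\left(x,B \right)} = - 2 \left(x + 3 \left(1 + x\right) \left(B + 2\right)\right) = - 2 \left(x + 3 \left(1 + x\right) \left(2 + B\right)\right) = - 2 x - 6 \left(1 + x\right) \left(2 + B\right)$)
$-10997 + H{\left(24,b{\left(-7 \right)} \right)} = -10997 - \left(348 + 6 \left(-14 + 7 \left(-7\right)\right) + 6 \left(-14 + 7 \left(-7\right)\right) 24\right) = -10997 - \left(348 + 6 \left(-14 - 49\right) + 6 \left(-14 - 49\right) 24\right) = -10997 - \left(-30 - 9072\right) = -10997 + \left(-12 - 336 + 378 + 9072\right) = -10997 + 9102 = -1895$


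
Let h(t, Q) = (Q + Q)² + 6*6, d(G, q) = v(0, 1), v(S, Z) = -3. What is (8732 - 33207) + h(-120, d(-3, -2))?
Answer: -24403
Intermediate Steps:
d(G, q) = -3
h(t, Q) = 36 + 4*Q² (h(t, Q) = (2*Q)² + 36 = 4*Q² + 36 = 36 + 4*Q²)
(8732 - 33207) + h(-120, d(-3, -2)) = (8732 - 33207) + (36 + 4*(-3)²) = -24475 + (36 + 4*9) = -24475 + (36 + 36) = -24475 + 72 = -24403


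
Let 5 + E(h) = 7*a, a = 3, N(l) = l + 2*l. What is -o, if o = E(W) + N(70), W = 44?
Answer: -226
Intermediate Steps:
N(l) = 3*l
E(h) = 16 (E(h) = -5 + 7*3 = -5 + 21 = 16)
o = 226 (o = 16 + 3*70 = 16 + 210 = 226)
-o = -1*226 = -226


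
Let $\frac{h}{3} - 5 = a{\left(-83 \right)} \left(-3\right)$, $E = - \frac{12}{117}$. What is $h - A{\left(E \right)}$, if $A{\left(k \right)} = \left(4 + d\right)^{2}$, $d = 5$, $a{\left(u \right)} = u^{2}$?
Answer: $-62067$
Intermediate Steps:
$E = - \frac{4}{39}$ ($E = \left(-12\right) \frac{1}{117} = - \frac{4}{39} \approx -0.10256$)
$h = -61986$ ($h = 15 + 3 \left(-83\right)^{2} \left(-3\right) = 15 + 3 \cdot 6889 \left(-3\right) = 15 + 3 \left(-20667\right) = 15 - 62001 = -61986$)
$A{\left(k \right)} = 81$ ($A{\left(k \right)} = \left(4 + 5\right)^{2} = 9^{2} = 81$)
$h - A{\left(E \right)} = -61986 - 81 = -62067$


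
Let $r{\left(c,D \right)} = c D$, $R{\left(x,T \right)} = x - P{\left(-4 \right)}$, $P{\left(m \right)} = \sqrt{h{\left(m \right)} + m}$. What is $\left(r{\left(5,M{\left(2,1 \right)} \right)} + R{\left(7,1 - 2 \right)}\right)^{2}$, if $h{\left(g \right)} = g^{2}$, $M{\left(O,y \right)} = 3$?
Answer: $496 - 88 \sqrt{3} \approx 343.58$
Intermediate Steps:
$P{\left(m \right)} = \sqrt{m + m^{2}}$ ($P{\left(m \right)} = \sqrt{m^{2} + m} = \sqrt{m + m^{2}}$)
$R{\left(x,T \right)} = x - 2 \sqrt{3}$ ($R{\left(x,T \right)} = x - \sqrt{- 4 \left(1 - 4\right)} = x - \sqrt{\left(-4\right) \left(-3\right)} = x - \sqrt{12} = x - 2 \sqrt{3}$)
$r{\left(c,D \right)} = D c$
$\left(r{\left(5,M{\left(2,1 \right)} \right)} + R{\left(7,1 - 2 \right)}\right)^{2} = \left(3 \cdot 5 + \left(7 - 2 \sqrt{3}\right)\right)^{2} = \left(15 + \left(7 - 2 \sqrt{3}\right)\right)^{2} = \left(22 - 2 \sqrt{3}\right)^{2}$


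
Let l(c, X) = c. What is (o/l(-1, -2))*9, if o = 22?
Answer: -198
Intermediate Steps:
(o/l(-1, -2))*9 = (22/(-1))*9 = (22*(-1))*9 = -22*9 = -198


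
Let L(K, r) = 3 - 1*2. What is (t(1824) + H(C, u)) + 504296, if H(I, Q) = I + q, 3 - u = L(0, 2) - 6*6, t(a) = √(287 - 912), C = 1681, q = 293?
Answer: 506270 + 25*I ≈ 5.0627e+5 + 25.0*I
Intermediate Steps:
t(a) = 25*I (t(a) = √(-625) = 25*I)
L(K, r) = 1 (L(K, r) = 3 - 2 = 1)
u = 38 (u = 3 - (1 - 6*6) = 3 - (1 - 36) = 3 - 1*(-35) = 3 + 35 = 38)
H(I, Q) = 293 + I (H(I, Q) = I + 293 = 293 + I)
(t(1824) + H(C, u)) + 504296 = (25*I + (293 + 1681)) + 504296 = (25*I + 1974) + 504296 = (1974 + 25*I) + 504296 = 506270 + 25*I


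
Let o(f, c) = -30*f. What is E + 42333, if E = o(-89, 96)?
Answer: 45003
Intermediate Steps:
E = 2670 (E = -30*(-89) = 2670)
E + 42333 = 2670 + 42333 = 45003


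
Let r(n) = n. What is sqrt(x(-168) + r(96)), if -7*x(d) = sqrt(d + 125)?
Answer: sqrt(4704 - 7*I*sqrt(43))/7 ≈ 9.7981 - 0.047804*I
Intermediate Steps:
x(d) = -sqrt(125 + d)/7 (x(d) = -sqrt(d + 125)/7 = -sqrt(125 + d)/7)
sqrt(x(-168) + r(96)) = sqrt(-sqrt(125 - 168)/7 + 96) = sqrt(-I*sqrt(43)/7 + 96) = sqrt(96 - I*sqrt(43)/7)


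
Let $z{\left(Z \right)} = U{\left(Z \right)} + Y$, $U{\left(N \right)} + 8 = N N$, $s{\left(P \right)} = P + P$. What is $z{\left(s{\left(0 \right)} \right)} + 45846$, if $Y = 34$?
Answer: $45872$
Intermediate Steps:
$s{\left(P \right)} = 2 P$
$U{\left(N \right)} = -8 + N^{2}$ ($U{\left(N \right)} = -8 + N N = -8 + N^{2}$)
$z{\left(Z \right)} = 26 + Z^{2}$ ($z{\left(Z \right)} = \left(-8 + Z^{2}\right) + 34 = 26 + Z^{2}$)
$z{\left(s{\left(0 \right)} \right)} + 45846 = \left(26 + \left(2 \cdot 0\right)^{2}\right) + 45846 = \left(26 + 0^{2}\right) + 45846 = \left(26 + 0\right) + 45846 = 26 + 45846 = 45872$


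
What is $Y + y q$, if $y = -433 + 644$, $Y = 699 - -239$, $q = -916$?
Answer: $-192338$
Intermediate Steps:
$Y = 938$ ($Y = 699 + 239 = 938$)
$y = 211$
$Y + y q = 938 + 211 \left(-916\right) = 938 - 193276 = -192338$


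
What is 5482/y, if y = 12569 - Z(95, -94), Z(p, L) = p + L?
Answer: 2741/6284 ≈ 0.43619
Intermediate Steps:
Z(p, L) = L + p
y = 12568 (y = 12569 - (-94 + 95) = 12569 - 1*1 = 12569 - 1 = 12568)
5482/y = 5482/12568 = 5482*(1/12568) = 2741/6284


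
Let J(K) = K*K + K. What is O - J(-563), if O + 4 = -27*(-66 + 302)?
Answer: -322782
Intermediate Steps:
J(K) = K + K**2 (J(K) = K**2 + K = K + K**2)
O = -6376 (O = -4 - 27*(-66 + 302) = -4 - 27*236 = -4 - 6372 = -6376)
O - J(-563) = -6376 - (-563)*(1 - 563) = -6376 - (-563)*(-562) = -6376 - 1*316406 = -6376 - 316406 = -322782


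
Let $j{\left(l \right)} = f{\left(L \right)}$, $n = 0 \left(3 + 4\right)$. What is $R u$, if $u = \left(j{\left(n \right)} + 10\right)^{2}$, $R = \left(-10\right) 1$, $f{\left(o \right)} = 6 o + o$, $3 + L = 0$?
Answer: $-1210$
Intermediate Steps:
$L = -3$ ($L = -3 + 0 = -3$)
$f{\left(o \right)} = 7 o$
$n = 0$ ($n = 0 \cdot 7 = 0$)
$j{\left(l \right)} = -21$ ($j{\left(l \right)} = 7 \left(-3\right) = -21$)
$R = -10$
$u = 121$ ($u = \left(-21 + 10\right)^{2} = \left(-11\right)^{2} = 121$)
$R u = \left(-10\right) 121 = -1210$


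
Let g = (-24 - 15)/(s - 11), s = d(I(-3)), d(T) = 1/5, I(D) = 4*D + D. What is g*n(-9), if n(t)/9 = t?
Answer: -585/2 ≈ -292.50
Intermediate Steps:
I(D) = 5*D
n(t) = 9*t
d(T) = 1/5
s = 1/5 ≈ 0.20000
g = 65/18 (g = (-24 - 15)/(1/5 - 11) = -39/(-54/5) = -39*(-5/54) = 65/18 ≈ 3.6111)
g*n(-9) = 65*(9*(-9))/18 = (65/18)*(-81) = -585/2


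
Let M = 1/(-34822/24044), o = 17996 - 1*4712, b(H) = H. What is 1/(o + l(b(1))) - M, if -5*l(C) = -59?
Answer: 799297593/1157465869 ≈ 0.69056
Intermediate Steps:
l(C) = 59/5 (l(C) = -⅕*(-59) = 59/5)
o = 13284 (o = 17996 - 4712 = 13284)
M = -12022/17411 (M = 1/(-34822*1/24044) = 1/(-17411/12022) = -12022/17411 ≈ -0.69048)
1/(o + l(b(1))) - M = 1/(13284 + 59/5) - 1*(-12022/17411) = 1/(66479/5) + 12022/17411 = 5/66479 + 12022/17411 = 799297593/1157465869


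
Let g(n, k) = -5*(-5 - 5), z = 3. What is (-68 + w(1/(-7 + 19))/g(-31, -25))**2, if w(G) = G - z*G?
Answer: 416200801/90000 ≈ 4624.5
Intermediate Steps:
g(n, k) = 50 (g(n, k) = -5*(-10) = 50)
w(G) = -2*G (w(G) = G - 3*G = -2*G)
(-68 + w(1/(-7 + 19))/g(-31, -25))**2 = (-68 - 2/(-7 + 19)/50)**2 = (-68 - 2/12*(1/50))**2 = (-68 - 2*1/12*(1/50))**2 = (-68 - 1/6*1/50)**2 = (-68 - 1/300)**2 = (-20401/300)**2 = 416200801/90000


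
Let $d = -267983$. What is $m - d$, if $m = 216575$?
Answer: $484558$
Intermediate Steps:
$m - d = 216575 - -267983 = 216575 + 267983 = 484558$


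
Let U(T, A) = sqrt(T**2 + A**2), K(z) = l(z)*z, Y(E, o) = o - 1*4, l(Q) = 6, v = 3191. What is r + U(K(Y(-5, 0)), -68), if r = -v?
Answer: -3191 + 20*sqrt(13) ≈ -3118.9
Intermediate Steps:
Y(E, o) = -4 + o (Y(E, o) = o - 4 = -4 + o)
K(z) = 6*z
r = -3191 (r = -1*3191 = -3191)
U(T, A) = sqrt(A**2 + T**2)
r + U(K(Y(-5, 0)), -68) = -3191 + sqrt((-68)**2 + (6*(-4 + 0))**2) = -3191 + sqrt(4624 + (6*(-4))**2) = -3191 + sqrt(4624 + (-24)**2) = -3191 + sqrt(4624 + 576) = -3191 + sqrt(5200) = -3191 + 20*sqrt(13)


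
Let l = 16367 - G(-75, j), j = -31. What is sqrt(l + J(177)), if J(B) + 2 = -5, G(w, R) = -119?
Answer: 3*sqrt(1831) ≈ 128.37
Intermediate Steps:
J(B) = -7 (J(B) = -2 - 5 = -7)
l = 16486 (l = 16367 - 1*(-119) = 16367 + 119 = 16486)
sqrt(l + J(177)) = sqrt(16486 - 7) = sqrt(16479) = 3*sqrt(1831)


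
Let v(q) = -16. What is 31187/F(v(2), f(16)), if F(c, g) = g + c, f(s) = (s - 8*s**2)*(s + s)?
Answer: -31187/65040 ≈ -0.47951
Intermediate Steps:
f(s) = 2*s*(s - 8*s**2) (f(s) = (s - 8*s**2)*(2*s) = 2*s*(s - 8*s**2))
F(c, g) = c + g
31187/F(v(2), f(16)) = 31187/(-16 + 16**2*(2 - 16*16)) = 31187/(-16 + 256*(2 - 256)) = 31187/(-16 + 256*(-254)) = 31187/(-16 - 65024) = 31187/(-65040) = 31187*(-1/65040) = -31187/65040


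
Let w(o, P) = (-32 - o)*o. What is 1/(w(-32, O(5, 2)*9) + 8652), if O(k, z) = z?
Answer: 1/8652 ≈ 0.00011558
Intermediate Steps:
w(o, P) = o*(-32 - o)
1/(w(-32, O(5, 2)*9) + 8652) = 1/(-1*(-32)*(32 - 32) + 8652) = 1/(-1*(-32)*0 + 8652) = 1/(0 + 8652) = 1/8652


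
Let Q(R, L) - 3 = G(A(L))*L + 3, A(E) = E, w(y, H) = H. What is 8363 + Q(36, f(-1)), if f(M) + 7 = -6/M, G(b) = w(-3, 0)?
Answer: 8369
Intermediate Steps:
G(b) = 0
f(M) = -7 - 6/M
Q(R, L) = 6 (Q(R, L) = 3 + (0*L + 3) = 3 + (0 + 3) = 3 + 3 = 6)
8363 + Q(36, f(-1)) = 8363 + 6 = 8369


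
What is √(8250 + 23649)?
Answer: 7*√651 ≈ 178.60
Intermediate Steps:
√(8250 + 23649) = √31899 = 7*√651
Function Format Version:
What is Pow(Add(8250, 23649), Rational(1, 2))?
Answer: Mul(7, Pow(651, Rational(1, 2))) ≈ 178.60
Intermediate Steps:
Pow(Add(8250, 23649), Rational(1, 2)) = Pow(31899, Rational(1, 2)) = Mul(7, Pow(651, Rational(1, 2)))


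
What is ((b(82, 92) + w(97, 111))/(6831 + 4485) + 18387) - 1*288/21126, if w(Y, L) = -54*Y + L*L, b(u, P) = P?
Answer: 17869015979/971796 ≈ 18388.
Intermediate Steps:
w(Y, L) = L² - 54*Y (w(Y, L) = -54*Y + L² = L² - 54*Y)
((b(82, 92) + w(97, 111))/(6831 + 4485) + 18387) - 1*288/21126 = ((92 + (111² - 54*97))/(6831 + 4485) + 18387) - 1*288/21126 = ((92 + (12321 - 5238))/11316 + 18387) - 288*1/21126 = ((92 + 7083)*(1/11316) + 18387) - 48/3521 = (7175*(1/11316) + 18387) - 48/3521 = (175/276 + 18387) - 48/3521 = 5074987/276 - 48/3521 = 17869015979/971796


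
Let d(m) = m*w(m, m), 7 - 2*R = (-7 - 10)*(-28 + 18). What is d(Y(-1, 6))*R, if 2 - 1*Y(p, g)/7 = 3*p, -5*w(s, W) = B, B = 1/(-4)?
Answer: -1141/8 ≈ -142.63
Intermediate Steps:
B = -¼ (B = 1*(-¼) = -¼ ≈ -0.25000)
w(s, W) = 1/20 (w(s, W) = -⅕*(-¼) = 1/20)
Y(p, g) = 14 - 21*p
R = -163/2 (R = 7/2 - (-7 - 10)*(-28 + 18)/2 = 7/2 - (-17)*(-10)/2 = 7/2 - ½*170 = 7/2 - 85 = -163/2 ≈ -81.500)
d(m) = m/20 (d(m) = m*(1/20) = m/20)
d(Y(-1, 6))*R = ((14 - 21*(-1))/20)*(-163/2) = ((14 + 21)/20)*(-163/2) = ((1/20)*35)*(-163/2) = (7/4)*(-163/2) = -1141/8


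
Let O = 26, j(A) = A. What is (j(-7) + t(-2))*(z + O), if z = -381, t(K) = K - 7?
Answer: 5680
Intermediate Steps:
t(K) = -7 + K
(j(-7) + t(-2))*(z + O) = (-7 + (-7 - 2))*(-381 + 26) = (-7 - 9)*(-355) = -16*(-355) = 5680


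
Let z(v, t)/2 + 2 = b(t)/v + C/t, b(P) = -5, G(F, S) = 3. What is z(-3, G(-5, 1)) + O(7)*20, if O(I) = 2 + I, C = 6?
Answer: 550/3 ≈ 183.33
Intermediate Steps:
z(v, t) = -4 - 10/v + 12/t (z(v, t) = -4 + 2*(-5/v + 6/t) = -4 + (-10/v + 12/t) = -4 - 10/v + 12/t)
z(-3, G(-5, 1)) + O(7)*20 = (-4 - 10/(-3) + 12/3) + (2 + 7)*20 = (-4 - 10*(-1/3) + 12*(1/3)) + 9*20 = (-4 + 10/3 + 4) + 180 = 10/3 + 180 = 550/3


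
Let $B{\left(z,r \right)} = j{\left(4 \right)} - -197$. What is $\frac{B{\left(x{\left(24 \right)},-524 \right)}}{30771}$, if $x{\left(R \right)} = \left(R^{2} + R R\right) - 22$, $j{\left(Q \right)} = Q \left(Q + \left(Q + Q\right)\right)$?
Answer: $\frac{245}{30771} \approx 0.007962$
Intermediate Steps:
$j{\left(Q \right)} = 3 Q^{2}$ ($j{\left(Q \right)} = Q \left(Q + 2 Q\right) = Q 3 Q = 3 Q^{2}$)
$x{\left(R \right)} = -22 + 2 R^{2}$ ($x{\left(R \right)} = \left(R^{2} + R^{2}\right) - 22 = 2 R^{2} - 22 = -22 + 2 R^{2}$)
$B{\left(z,r \right)} = 245$ ($B{\left(z,r \right)} = 3 \cdot 4^{2} - -197 = 3 \cdot 16 + 197 = 48 + 197 = 245$)
$\frac{B{\left(x{\left(24 \right)},-524 \right)}}{30771} = \frac{245}{30771}$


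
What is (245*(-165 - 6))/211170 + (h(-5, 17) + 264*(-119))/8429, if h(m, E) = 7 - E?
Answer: -465957425/118663462 ≈ -3.9267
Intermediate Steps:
(245*(-165 - 6))/211170 + (h(-5, 17) + 264*(-119))/8429 = (245*(-165 - 6))/211170 + ((7 - 1*17) + 264*(-119))/8429 = (245*(-171))*(1/211170) + ((7 - 17) - 31416)*(1/8429) = -41895*1/211170 + (-10 - 31416)*(1/8429) = -2793/14078 - 31426*1/8429 = -2793/14078 - 31426/8429 = -465957425/118663462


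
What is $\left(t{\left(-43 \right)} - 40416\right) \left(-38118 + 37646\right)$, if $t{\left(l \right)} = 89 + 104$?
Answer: $18985256$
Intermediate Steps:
$t{\left(l \right)} = 193$
$\left(t{\left(-43 \right)} - 40416\right) \left(-38118 + 37646\right) = \left(193 - 40416\right) \left(-38118 + 37646\right) = \left(-40223\right) \left(-472\right) = 18985256$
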